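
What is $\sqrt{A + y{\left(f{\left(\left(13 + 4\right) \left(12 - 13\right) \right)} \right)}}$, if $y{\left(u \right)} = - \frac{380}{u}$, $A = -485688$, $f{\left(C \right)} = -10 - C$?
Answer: $\frac{2 i \sqrt{5950343}}{7} \approx 696.95 i$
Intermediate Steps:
$\sqrt{A + y{\left(f{\left(\left(13 + 4\right) \left(12 - 13\right) \right)} \right)}} = \sqrt{-485688 - \frac{380}{-10 - \left(13 + 4\right) \left(12 - 13\right)}} = \sqrt{-485688 - \frac{380}{-10 - 17 \left(-1\right)}} = \sqrt{-485688 - \frac{380}{-10 - -17}} = \sqrt{-485688 - \frac{380}{-10 + 17}} = \sqrt{-485688 - \frac{380}{7}} = \sqrt{- \frac{3400196}{7}} = \frac{2 i \sqrt{5950343}}{7}$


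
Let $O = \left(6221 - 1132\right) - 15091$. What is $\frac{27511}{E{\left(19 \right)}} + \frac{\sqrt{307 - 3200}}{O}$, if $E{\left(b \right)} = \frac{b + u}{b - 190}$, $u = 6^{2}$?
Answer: $- \frac{427671}{5} - \frac{i \sqrt{2893}}{10002} \approx -85534.0 - 0.0053776 i$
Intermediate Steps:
$u = 36$
$O = -10002$ ($O = 5089 - 15091 = -10002$)
$E{\left(b \right)} = \frac{36 + b}{-190 + b}$ ($E{\left(b \right)} = \frac{b + 36}{b - 190} = \frac{36 + b}{-190 + b}$)
$\frac{27511}{E{\left(19 \right)}} + \frac{\sqrt{307 - 3200}}{O} = \frac{27511}{\frac{1}{-190 + 19} \left(36 + 19\right)} + \frac{\sqrt{307 - 3200}}{-10002} = \frac{27511}{\frac{1}{-171} \cdot 55} + \sqrt{-2893} \left(- \frac{1}{10002}\right) = \frac{27511}{\left(- \frac{1}{171}\right) 55} + i \sqrt{2893} \left(- \frac{1}{10002}\right) = \frac{27511}{- \frac{55}{171}} - \frac{i \sqrt{2893}}{10002} = 27511 \left(- \frac{171}{55}\right) - \frac{i \sqrt{2893}}{10002} = - \frac{427671}{5} - \frac{i \sqrt{2893}}{10002}$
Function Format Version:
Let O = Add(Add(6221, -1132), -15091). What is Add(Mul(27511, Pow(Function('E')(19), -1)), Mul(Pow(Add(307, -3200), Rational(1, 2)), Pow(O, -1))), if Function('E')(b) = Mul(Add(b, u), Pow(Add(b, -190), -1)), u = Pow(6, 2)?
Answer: Add(Rational(-427671, 5), Mul(Rational(-1, 10002), I, Pow(2893, Rational(1, 2)))) ≈ Add(-85534., Mul(-0.0053776, I))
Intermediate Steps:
u = 36
O = -10002 (O = Add(5089, -15091) = -10002)
Function('E')(b) = Mul(Pow(Add(-190, b), -1), Add(36, b)) (Function('E')(b) = Mul(Add(b, 36), Pow(Add(b, -190), -1)) = Mul(Add(36, b), Pow(Add(-190, b), -1)) = Mul(Pow(Add(-190, b), -1), Add(36, b)))
Add(Mul(27511, Pow(Function('E')(19), -1)), Mul(Pow(Add(307, -3200), Rational(1, 2)), Pow(O, -1))) = Add(Mul(27511, Pow(Mul(Pow(Add(-190, 19), -1), Add(36, 19)), -1)), Mul(Pow(Add(307, -3200), Rational(1, 2)), Pow(-10002, -1))) = Add(Mul(27511, Pow(Mul(Pow(-171, -1), 55), -1)), Mul(Pow(-2893, Rational(1, 2)), Rational(-1, 10002))) = Add(Mul(27511, Pow(Mul(Rational(-1, 171), 55), -1)), Mul(Mul(I, Pow(2893, Rational(1, 2))), Rational(-1, 10002))) = Add(Mul(27511, Pow(Rational(-55, 171), -1)), Mul(Rational(-1, 10002), I, Pow(2893, Rational(1, 2)))) = Add(Mul(27511, Rational(-171, 55)), Mul(Rational(-1, 10002), I, Pow(2893, Rational(1, 2)))) = Add(Rational(-427671, 5), Mul(Rational(-1, 10002), I, Pow(2893, Rational(1, 2))))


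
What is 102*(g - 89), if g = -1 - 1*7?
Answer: -9894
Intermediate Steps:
g = -8 (g = -1 - 7 = -8)
102*(g - 89) = 102*(-8 - 89) = 102*(-97) = -9894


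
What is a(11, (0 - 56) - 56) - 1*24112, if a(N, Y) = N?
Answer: -24101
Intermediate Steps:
a(11, (0 - 56) - 56) - 1*24112 = 11 - 1*24112 = 11 - 24112 = -24101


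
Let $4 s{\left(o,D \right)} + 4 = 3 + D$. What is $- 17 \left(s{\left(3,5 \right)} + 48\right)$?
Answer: $-833$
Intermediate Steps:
$s{\left(o,D \right)} = - \frac{1}{4} + \frac{D}{4}$ ($s{\left(o,D \right)} = -1 + \frac{3 + D}{4} = -1 + \left(\frac{3}{4} + \frac{D}{4}\right) = - \frac{1}{4} + \frac{D}{4}$)
$- 17 \left(s{\left(3,5 \right)} + 48\right) = - 17 \left(\left(- \frac{1}{4} + \frac{1}{4} \cdot 5\right) + 48\right) = - 17 \left(\left(- \frac{1}{4} + \frac{5}{4}\right) + 48\right) = - 17 \left(1 + 48\right) = \left(-17\right) 49 = -833$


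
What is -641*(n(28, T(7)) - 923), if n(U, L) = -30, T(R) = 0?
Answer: 610873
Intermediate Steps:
-641*(n(28, T(7)) - 923) = -641*(-30 - 923) = -641*(-953) = 610873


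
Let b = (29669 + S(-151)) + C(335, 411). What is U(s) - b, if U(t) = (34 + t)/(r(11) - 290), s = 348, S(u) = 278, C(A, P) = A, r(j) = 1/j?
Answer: -96573500/3189 ≈ -30283.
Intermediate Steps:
U(t) = -374/3189 - 11*t/3189 (U(t) = (34 + t)/(1/11 - 290) = (34 + t)/(-3189/11) = (34 + t)*(-11/3189) = -374/3189 - 11*t/3189)
b = 30282 (b = (29669 + 278) + 335 = 29947 + 335 = 30282)
U(s) - b = (-374/3189 - 11/3189*348) - 1*30282 = (-374/3189 - 1276/1063) - 30282 = -4202/3189 - 30282 = -96573500/3189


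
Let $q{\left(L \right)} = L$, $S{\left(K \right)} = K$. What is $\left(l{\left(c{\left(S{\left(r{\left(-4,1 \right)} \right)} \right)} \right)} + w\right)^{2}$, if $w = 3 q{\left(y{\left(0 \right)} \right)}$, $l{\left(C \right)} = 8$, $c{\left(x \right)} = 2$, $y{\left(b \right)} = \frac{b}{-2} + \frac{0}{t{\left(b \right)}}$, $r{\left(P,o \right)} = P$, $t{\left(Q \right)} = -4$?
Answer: $64$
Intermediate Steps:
$y{\left(b \right)} = - \frac{b}{2}$ ($y{\left(b \right)} = \frac{b}{-2} + \frac{0}{-4} = b \left(- \frac{1}{2}\right) + 0 \left(- \frac{1}{4}\right) = - \frac{b}{2} + 0 = - \frac{b}{2}$)
$w = 0$ ($w = 3 \left(\left(- \frac{1}{2}\right) 0\right) = 3 \cdot 0 = 0$)
$\left(l{\left(c{\left(S{\left(r{\left(-4,1 \right)} \right)} \right)} \right)} + w\right)^{2} = \left(8 + 0\right)^{2} = 8^{2} = 64$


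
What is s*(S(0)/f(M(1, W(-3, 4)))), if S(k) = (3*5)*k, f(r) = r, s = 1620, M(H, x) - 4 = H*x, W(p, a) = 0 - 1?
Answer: 0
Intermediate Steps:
W(p, a) = -1
M(H, x) = 4 + H*x
S(k) = 15*k
s*(S(0)/f(M(1, W(-3, 4)))) = 1620*((15*0)/(4 + 1*(-1))) = 1620*(0/(4 - 1)) = 1620*(0/3) = 1620*(0*(⅓)) = 1620*0 = 0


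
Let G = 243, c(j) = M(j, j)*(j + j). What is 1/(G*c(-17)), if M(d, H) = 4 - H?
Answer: -1/173502 ≈ -5.7636e-6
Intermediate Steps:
c(j) = 2*j*(4 - j) (c(j) = (4 - j)*(j + j) = (4 - j)*(2*j) = 2*j*(4 - j))
1/(G*c(-17)) = 1/(243*(2*(-17)*(4 - 1*(-17)))) = 1/(243*(2*(-17)*(4 + 17))) = 1/(243*(2*(-17)*21)) = 1/(243*(-714)) = 1/(-173502) = -1/173502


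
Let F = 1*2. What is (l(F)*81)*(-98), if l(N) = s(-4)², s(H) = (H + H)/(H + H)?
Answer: -7938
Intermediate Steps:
s(H) = 1 (s(H) = (2*H)/((2*H)) = (2*H)*(1/(2*H)) = 1)
F = 2
l(N) = 1 (l(N) = 1² = 1)
(l(F)*81)*(-98) = (1*81)*(-98) = 81*(-98) = -7938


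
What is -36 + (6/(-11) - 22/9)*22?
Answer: -916/9 ≈ -101.78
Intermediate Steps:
-36 + (6/(-11) - 22/9)*22 = -36 + (6*(-1/11) - 22*1/9)*22 = -36 + (-6/11 - 22/9)*22 = -36 - 296/99*22 = -36 - 592/9 = -916/9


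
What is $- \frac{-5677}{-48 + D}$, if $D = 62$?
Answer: $\frac{811}{2} \approx 405.5$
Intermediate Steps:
$- \frac{-5677}{-48 + D} = - \frac{-5677}{-48 + 62} = - \frac{-5677}{14} = \left(-1\right) \left(- \frac{811}{2}\right) = \frac{811}{2}$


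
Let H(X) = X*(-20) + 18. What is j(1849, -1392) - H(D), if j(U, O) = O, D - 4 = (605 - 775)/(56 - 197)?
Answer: -184130/141 ≈ -1305.9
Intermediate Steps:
D = 734/141 (D = 4 + (605 - 775)/(56 - 197) = 4 - 170/(-141) = 4 - 170*(-1/141) = 4 + 170/141 = 734/141 ≈ 5.2057)
H(X) = 18 - 20*X (H(X) = -20*X + 18 = 18 - 20*X)
j(1849, -1392) - H(D) = -1392 - (18 - 20*734/141) = -1392 - (18 - 14680/141) = -1392 - 1*(-12142/141) = -1392 + 12142/141 = -184130/141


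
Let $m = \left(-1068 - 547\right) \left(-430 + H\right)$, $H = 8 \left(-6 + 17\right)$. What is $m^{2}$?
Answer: $305068428900$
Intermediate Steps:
$H = 88$ ($H = 8 \cdot 11 = 88$)
$m = 552330$ ($m = \left(-1068 - 547\right) \left(-430 + 88\right) = \left(-1615\right) \left(-342\right) = 552330$)
$m^{2} = 552330^{2} = 305068428900$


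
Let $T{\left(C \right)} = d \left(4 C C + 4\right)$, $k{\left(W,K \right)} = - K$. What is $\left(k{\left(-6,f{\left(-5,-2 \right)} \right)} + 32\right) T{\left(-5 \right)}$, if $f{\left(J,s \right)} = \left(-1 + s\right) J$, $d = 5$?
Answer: $8840$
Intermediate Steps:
$f{\left(J,s \right)} = J \left(-1 + s\right)$
$T{\left(C \right)} = 20 + 20 C^{2}$ ($T{\left(C \right)} = 5 \left(4 C C + 4\right) = 5 \left(4 C^{2} + 4\right) = 5 \left(4 + 4 C^{2}\right) = 20 + 20 C^{2}$)
$\left(k{\left(-6,f{\left(-5,-2 \right)} \right)} + 32\right) T{\left(-5 \right)} = \left(- \left(-5\right) \left(-1 - 2\right) + 32\right) \left(20 + 20 \left(-5\right)^{2}\right) = \left(- \left(-5\right) \left(-3\right) + 32\right) \left(20 + 20 \cdot 25\right) = \left(\left(-1\right) 15 + 32\right) \left(20 + 500\right) = \left(-15 + 32\right) 520 = 17 \cdot 520 = 8840$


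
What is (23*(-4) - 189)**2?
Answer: 78961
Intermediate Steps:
(23*(-4) - 189)**2 = (-92 - 189)**2 = (-281)**2 = 78961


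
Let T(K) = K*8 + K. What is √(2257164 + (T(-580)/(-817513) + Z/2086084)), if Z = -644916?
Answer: √410294781524427204303985881795/426350197273 ≈ 1502.4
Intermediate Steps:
T(K) = 9*K (T(K) = 8*K + K = 9*K)
√(2257164 + (T(-580)/(-817513) + Z/2086084)) = √(2257164 + ((9*(-580))/(-817513) - 644916/2086084)) = √(2257164 + (-5220*(-1/817513) - 644916*1/2086084)) = √(2257164 + (5220/817513 - 161229/521521)) = √(2257164 - 129084463857/426350197273) = √(962342187593049915/426350197273) = √410294781524427204303985881795/426350197273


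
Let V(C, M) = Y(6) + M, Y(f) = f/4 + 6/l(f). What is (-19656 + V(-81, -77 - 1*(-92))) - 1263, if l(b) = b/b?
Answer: -41793/2 ≈ -20897.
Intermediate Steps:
l(b) = 1
Y(f) = 6 + f/4 (Y(f) = f/4 + 6/1 = f*(¼) + 6*1 = f/4 + 6 = 6 + f/4)
V(C, M) = 15/2 + M (V(C, M) = (6 + (¼)*6) + M = (6 + 3/2) + M = 15/2 + M)
(-19656 + V(-81, -77 - 1*(-92))) - 1263 = (-19656 + (15/2 + (-77 - 1*(-92)))) - 1263 = (-19656 + (15/2 + (-77 + 92))) - 1263 = (-19656 + (15/2 + 15)) - 1263 = (-19656 + 45/2) - 1263 = -39267/2 - 1263 = -41793/2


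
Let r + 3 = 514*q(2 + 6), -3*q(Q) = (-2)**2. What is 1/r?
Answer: -3/2065 ≈ -0.0014528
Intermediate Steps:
q(Q) = -4/3 (q(Q) = -1/3*(-2)**2 = -1/3*4 = -4/3)
r = -2065/3 (r = -3 + 514*(-4/3) = -3 - 2056/3 = -2065/3 ≈ -688.33)
1/r = 1/(-2065/3) = -3/2065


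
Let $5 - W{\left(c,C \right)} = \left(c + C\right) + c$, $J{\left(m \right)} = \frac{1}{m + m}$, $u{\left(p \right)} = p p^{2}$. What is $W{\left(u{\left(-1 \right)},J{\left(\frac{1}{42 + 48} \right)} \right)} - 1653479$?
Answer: $-1653517$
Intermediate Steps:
$u{\left(p \right)} = p^{3}$
$J{\left(m \right)} = \frac{1}{2 m}$
$W{\left(c,C \right)} = 5 - C - 2 c$ ($W{\left(c,C \right)} = 5 - \left(\left(c + C\right) + c\right) = 5 - \left(\left(C + c\right) + c\right) = 5 - \left(C + 2 c\right) = 5 - C - 2 c$)
$W{\left(u{\left(-1 \right)},J{\left(\frac{1}{42 + 48} \right)} \right)} - 1653479 = \left(5 - \frac{1}{2 \frac{1}{42 + 48}} - 2 \left(-1\right)^{3}\right) - 1653479 = \left(5 - \frac{1}{2 \cdot \frac{1}{90}} - -2\right) - 1653479 = \left(5 - \frac{\frac{1}{\frac{1}{90}}}{2} + 2\right) - 1653479 = \left(5 - \frac{1}{2} \cdot 90 + 2\right) - 1653479 = \left(5 - 45 + 2\right) - 1653479 = -38 - 1653479 = -1653517$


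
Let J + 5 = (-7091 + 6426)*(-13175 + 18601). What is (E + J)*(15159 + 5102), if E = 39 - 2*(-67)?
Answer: -73104159842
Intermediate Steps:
J = -3608295 (J = -5 + (-7091 + 6426)*(-13175 + 18601) = -5 - 665*5426 = -5 - 3608290 = -3608295)
E = 173 (E = 39 + 134 = 173)
(E + J)*(15159 + 5102) = (173 - 3608295)*(15159 + 5102) = -3608122*20261 = -73104159842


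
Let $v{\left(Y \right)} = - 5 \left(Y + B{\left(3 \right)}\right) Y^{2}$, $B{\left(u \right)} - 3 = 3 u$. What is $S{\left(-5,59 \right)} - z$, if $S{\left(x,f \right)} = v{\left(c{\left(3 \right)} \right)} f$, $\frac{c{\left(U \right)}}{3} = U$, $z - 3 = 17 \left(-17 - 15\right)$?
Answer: $-501254$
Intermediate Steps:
$z = -541$ ($z = 3 + 17 \left(-17 - 15\right) = 3 + 17 \left(-32\right) = 3 - 544 = -541$)
$c{\left(U \right)} = 3 U$
$B{\left(u \right)} = 3 + 3 u$
$v{\left(Y \right)} = Y^{2} \left(-60 - 5 Y\right)$ ($v{\left(Y \right)} = - 5 \left(Y + \left(3 + 3 \cdot 3\right)\right) Y^{2} = - 5 \left(Y + \left(3 + 9\right)\right) Y^{2} = - 5 \left(Y + 12\right) Y^{2} = - 5 \left(12 + Y\right) Y^{2} = \left(-60 - 5 Y\right) Y^{2} = Y^{2} \left(-60 - 5 Y\right)$)
$S{\left(x,f \right)} = - 8505 f$ ($S{\left(x,f \right)} = 5 \left(3 \cdot 3\right)^{2} \left(-12 - 3 \cdot 3\right) f = 5 \cdot 9^{2} \left(-12 - 9\right) f = 5 \cdot 81 \left(-12 - 9\right) f = 5 \cdot 81 \left(-21\right) f = - 8505 f$)
$S{\left(-5,59 \right)} - z = \left(-8505\right) 59 - -541 = -501795 + 541 = -501254$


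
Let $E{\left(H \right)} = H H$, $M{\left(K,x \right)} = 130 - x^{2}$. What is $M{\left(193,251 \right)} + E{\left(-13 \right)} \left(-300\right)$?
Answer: $-113571$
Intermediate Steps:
$E{\left(H \right)} = H^{2}$
$M{\left(193,251 \right)} + E{\left(-13 \right)} \left(-300\right) = \left(130 - 251^{2}\right) + \left(-13\right)^{2} \left(-300\right) = \left(130 - 63001\right) + 169 \left(-300\right) = \left(130 - 63001\right) - 50700 = -62871 - 50700 = -113571$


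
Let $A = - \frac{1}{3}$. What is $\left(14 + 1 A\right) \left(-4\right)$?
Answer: $- \frac{164}{3} \approx -54.667$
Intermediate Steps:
$A = - \frac{1}{3}$ ($A = \left(-1\right) \frac{1}{3} = - \frac{1}{3} \approx -0.33333$)
$\left(14 + 1 A\right) \left(-4\right) = \left(14 + 1 \left(- \frac{1}{3}\right)\right) \left(-4\right) = \left(14 - \frac{1}{3}\right) \left(-4\right) = \frac{41}{3} \left(-4\right) = - \frac{164}{3}$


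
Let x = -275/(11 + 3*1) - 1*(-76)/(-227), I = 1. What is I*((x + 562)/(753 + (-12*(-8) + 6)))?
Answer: 1722547/2717190 ≈ 0.63394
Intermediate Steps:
x = -63489/3178 (x = -275/(11 + 3) + 76*(-1/227) = -275/14 - 76/227 = -63489/3178 ≈ -19.978)
I*((x + 562)/(753 + (-12*(-8) + 6))) = 1*((-63489/3178 + 562)/(753 + (-12*(-8) + 6))) = 1*(1722547/(3178*(753 + (96 + 6)))) = 1*(1722547/(3178*(753 + 102))) = 1*((1722547/3178)/855) = 1*((1722547/3178)*(1/855)) = 1*(1722547/2717190) = 1722547/2717190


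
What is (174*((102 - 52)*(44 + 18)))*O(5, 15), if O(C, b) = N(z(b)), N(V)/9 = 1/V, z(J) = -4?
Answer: -1213650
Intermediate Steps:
N(V) = 9/V
O(C, b) = -9/4 (O(C, b) = 9/(-4) = 9*(-¼) = -9/4)
(174*((102 - 52)*(44 + 18)))*O(5, 15) = (174*((102 - 52)*(44 + 18)))*(-9/4) = (174*(50*62))*(-9/4) = (174*3100)*(-9/4) = 539400*(-9/4) = -1213650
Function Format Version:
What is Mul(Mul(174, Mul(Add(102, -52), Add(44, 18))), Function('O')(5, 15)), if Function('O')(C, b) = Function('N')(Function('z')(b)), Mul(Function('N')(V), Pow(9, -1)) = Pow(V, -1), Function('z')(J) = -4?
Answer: -1213650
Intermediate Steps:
Function('N')(V) = Mul(9, Pow(V, -1))
Function('O')(C, b) = Rational(-9, 4) (Function('O')(C, b) = Mul(9, Pow(-4, -1)) = Mul(9, Rational(-1, 4)) = Rational(-9, 4))
Mul(Mul(174, Mul(Add(102, -52), Add(44, 18))), Function('O')(5, 15)) = Mul(Mul(174, Mul(Add(102, -52), Add(44, 18))), Rational(-9, 4)) = Mul(Mul(174, Mul(50, 62)), Rational(-9, 4)) = Mul(Mul(174, 3100), Rational(-9, 4)) = Mul(539400, Rational(-9, 4)) = -1213650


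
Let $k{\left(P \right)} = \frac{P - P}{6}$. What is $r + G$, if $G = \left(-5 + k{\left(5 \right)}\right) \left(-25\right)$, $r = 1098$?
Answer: $1223$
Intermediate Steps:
$k{\left(P \right)} = 0$ ($k{\left(P \right)} = 0 \cdot \frac{1}{6} = 0$)
$G = 125$ ($G = \left(-5 + 0\right) \left(-25\right) = \left(-5\right) \left(-25\right) = 125$)
$r + G = 1098 + 125 = 1223$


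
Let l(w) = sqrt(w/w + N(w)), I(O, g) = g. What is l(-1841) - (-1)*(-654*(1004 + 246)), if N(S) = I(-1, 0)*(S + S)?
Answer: -817499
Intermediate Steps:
N(S) = 0 (N(S) = 0*(S + S) = 0*(2*S) = 0)
l(w) = 1 (l(w) = sqrt(w/w + 0) = sqrt(1 + 0) = sqrt(1) = 1)
l(-1841) - (-1)*(-654*(1004 + 246)) = 1 - (-1)*(-654*(1004 + 246)) = 1 - (-1)*(-654*1250) = 1 - (-1)*(-817500) = 1 - 1*817500 = 1 - 817500 = -817499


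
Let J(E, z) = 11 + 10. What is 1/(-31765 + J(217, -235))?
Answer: -1/31744 ≈ -3.1502e-5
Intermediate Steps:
J(E, z) = 21
1/(-31765 + J(217, -235)) = 1/(-31765 + 21) = 1/(-31744) = -1/31744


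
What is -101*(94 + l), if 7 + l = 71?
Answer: -15958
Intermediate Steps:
l = 64 (l = -7 + 71 = 64)
-101*(94 + l) = -101*(94 + 64) = -101*158 = -15958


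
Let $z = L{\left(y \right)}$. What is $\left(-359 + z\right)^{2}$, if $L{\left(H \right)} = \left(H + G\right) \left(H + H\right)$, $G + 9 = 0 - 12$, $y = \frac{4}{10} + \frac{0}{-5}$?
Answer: $\frac{88115769}{625} \approx 1.4099 \cdot 10^{5}$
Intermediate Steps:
$y = \frac{2}{5}$ ($y = 4 \cdot \frac{1}{10} + 0 \left(- \frac{1}{5}\right) = \frac{2}{5} + 0 = \frac{2}{5} \approx 0.4$)
$G = -21$ ($G = -9 + \left(0 - 12\right) = -9 - 12 = -21$)
$L{\left(H \right)} = 2 H \left(-21 + H\right)$ ($L{\left(H \right)} = \left(H - 21\right) \left(H + H\right) = \left(-21 + H\right) 2 H = 2 H \left(-21 + H\right)$)
$z = - \frac{412}{25}$ ($z = 2 \cdot \frac{2}{5} \left(-21 + \frac{2}{5}\right) = 2 \cdot \frac{2}{5} \left(- \frac{103}{5}\right) = - \frac{412}{25} \approx -16.48$)
$\left(-359 + z\right)^{2} = \left(-359 - \frac{412}{25}\right)^{2} = \left(- \frac{9387}{25}\right)^{2} = \frac{88115769}{625}$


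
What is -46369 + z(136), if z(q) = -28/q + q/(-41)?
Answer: -64643297/1394 ≈ -46373.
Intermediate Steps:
z(q) = -28/q - q/41 (z(q) = -28/q + q*(-1/41) = -28/q - q/41)
-46369 + z(136) = -46369 + (-28/136 - 1/41*136) = -46369 + (-28*1/136 - 136/41) = -46369 + (-7/34 - 136/41) = -46369 - 4911/1394 = -64643297/1394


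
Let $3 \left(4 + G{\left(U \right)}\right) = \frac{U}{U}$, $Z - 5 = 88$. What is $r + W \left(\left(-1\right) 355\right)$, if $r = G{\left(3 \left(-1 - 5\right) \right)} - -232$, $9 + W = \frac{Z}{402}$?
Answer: $\frac{1343165}{402} \approx 3341.2$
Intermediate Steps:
$Z = 93$ ($Z = 5 + 88 = 93$)
$G{\left(U \right)} = - \frac{11}{3}$ ($G{\left(U \right)} = -4 + \frac{U \frac{1}{U}}{3} = -4 + \frac{1}{3} \cdot 1 = -4 + \frac{1}{3} = - \frac{11}{3}$)
$W = - \frac{1175}{134}$ ($W = -9 + \frac{93}{402} = -9 + 93 \cdot \frac{1}{402} = -9 + \frac{31}{134} = - \frac{1175}{134} \approx -8.7687$)
$r = \frac{685}{3}$ ($r = - \frac{11}{3} - -232 = - \frac{11}{3} + 232 = \frac{685}{3} \approx 228.33$)
$r + W \left(\left(-1\right) 355\right) = \frac{685}{3} - \frac{1175 \left(\left(-1\right) 355\right)}{134} = \frac{685}{3} - - \frac{417125}{134} = \frac{685}{3} + \frac{417125}{134} = \frac{1343165}{402}$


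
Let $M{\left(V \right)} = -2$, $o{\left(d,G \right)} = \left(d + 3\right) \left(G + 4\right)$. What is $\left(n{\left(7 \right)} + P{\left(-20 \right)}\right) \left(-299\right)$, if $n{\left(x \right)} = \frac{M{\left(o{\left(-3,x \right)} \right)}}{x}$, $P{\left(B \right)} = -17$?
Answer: $\frac{36179}{7} \approx 5168.4$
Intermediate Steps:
$o{\left(d,G \right)} = \left(3 + d\right) \left(4 + G\right)$
$n{\left(x \right)} = - \frac{2}{x}$
$\left(n{\left(7 \right)} + P{\left(-20 \right)}\right) \left(-299\right) = \left(- \frac{2}{7} - 17\right) \left(-299\right) = \left(- \frac{121}{7}\right) \left(-299\right) = \frac{36179}{7}$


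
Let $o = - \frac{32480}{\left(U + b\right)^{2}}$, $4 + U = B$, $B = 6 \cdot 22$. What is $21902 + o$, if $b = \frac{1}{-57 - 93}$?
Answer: $\frac{8072381465102}{368601601} \approx 21900.0$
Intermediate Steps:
$B = 132$
$U = 128$ ($U = -4 + 132 = 128$)
$b = - \frac{1}{150}$ ($b = \frac{1}{-150} = - \frac{1}{150} \approx -0.0066667$)
$o = - \frac{730800000}{368601601}$ ($o = - \frac{32480}{\left(128 - \frac{1}{150}\right)^{2}} = - \frac{32480}{\left(\frac{19199}{150}\right)^{2}} = - \frac{32480}{\frac{368601601}{22500}} = \left(-32480\right) \frac{22500}{368601601} = - \frac{730800000}{368601601} \approx -1.9826$)
$21902 + o = 21902 - \frac{730800000}{368601601} = \frac{8072381465102}{368601601}$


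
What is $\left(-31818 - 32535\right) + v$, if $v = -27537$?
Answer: $-91890$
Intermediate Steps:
$\left(-31818 - 32535\right) + v = \left(-31818 - 32535\right) - 27537 = -64353 - 27537 = -91890$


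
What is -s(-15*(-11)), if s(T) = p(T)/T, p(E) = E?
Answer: -1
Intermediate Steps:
s(T) = 1 (s(T) = T/T = 1)
-s(-15*(-11)) = -1*1 = -1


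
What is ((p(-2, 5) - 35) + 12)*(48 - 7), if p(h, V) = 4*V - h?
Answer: -41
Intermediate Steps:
p(h, V) = -h + 4*V
((p(-2, 5) - 35) + 12)*(48 - 7) = (((-1*(-2) + 4*5) - 35) + 12)*(48 - 7) = (((2 + 20) - 35) + 12)*41 = ((22 - 35) + 12)*41 = (-13 + 12)*41 = -1*41 = -41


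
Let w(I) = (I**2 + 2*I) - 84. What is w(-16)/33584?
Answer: 35/8396 ≈ 0.0041687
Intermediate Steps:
w(I) = -84 + I**2 + 2*I
w(-16)/33584 = (-84 + (-16)**2 + 2*(-16))/33584 = (-84 + 256 - 32)*(1/33584) = 140*(1/33584) = 35/8396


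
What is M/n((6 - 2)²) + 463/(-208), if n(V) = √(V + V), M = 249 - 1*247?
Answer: -463/208 + √2/4 ≈ -1.8724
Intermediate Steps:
M = 2 (M = 249 - 247 = 2)
n(V) = √2*√V (n(V) = √(2*V) = √2*√V)
M/n((6 - 2)²) + 463/(-208) = 2/((√2*√((6 - 2)²))) + 463/(-208) = 2/((√2*√(4²))) + 463*(-1/208) = 2/((√2*√16)) - 463/208 = 2/((√2*4)) - 463/208 = 2/((4*√2)) - 463/208 = 2*(√2/8) - 463/208 = √2/4 - 463/208 = -463/208 + √2/4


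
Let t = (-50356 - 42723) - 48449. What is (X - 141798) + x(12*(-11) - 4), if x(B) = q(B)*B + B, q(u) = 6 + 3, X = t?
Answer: -284686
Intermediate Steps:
t = -141528 (t = -93079 - 48449 = -141528)
X = -141528
q(u) = 9
x(B) = 10*B (x(B) = 9*B + B = 10*B)
(X - 141798) + x(12*(-11) - 4) = (-141528 - 141798) + 10*(12*(-11) - 4) = -283326 + 10*(-132 - 4) = -283326 + 10*(-136) = -283326 - 1360 = -284686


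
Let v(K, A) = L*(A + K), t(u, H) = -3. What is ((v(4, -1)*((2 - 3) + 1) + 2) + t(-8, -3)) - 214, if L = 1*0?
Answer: -215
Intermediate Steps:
L = 0
v(K, A) = 0 (v(K, A) = 0*(A + K) = 0)
((v(4, -1)*((2 - 3) + 1) + 2) + t(-8, -3)) - 214 = ((0*((2 - 3) + 1) + 2) - 3) - 214 = ((0*(-1 + 1) + 2) - 3) - 214 = ((0*0 + 2) - 3) - 214 = ((0 + 2) - 3) - 214 = (2 - 3) - 214 = -1 - 214 = -215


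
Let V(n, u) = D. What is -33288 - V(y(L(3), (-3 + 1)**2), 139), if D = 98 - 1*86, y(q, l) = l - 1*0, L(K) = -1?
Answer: -33300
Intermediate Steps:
y(q, l) = l (y(q, l) = l + 0 = l)
D = 12 (D = 98 - 86 = 12)
V(n, u) = 12
-33288 - V(y(L(3), (-3 + 1)**2), 139) = -33288 - 1*12 = -33288 - 12 = -33300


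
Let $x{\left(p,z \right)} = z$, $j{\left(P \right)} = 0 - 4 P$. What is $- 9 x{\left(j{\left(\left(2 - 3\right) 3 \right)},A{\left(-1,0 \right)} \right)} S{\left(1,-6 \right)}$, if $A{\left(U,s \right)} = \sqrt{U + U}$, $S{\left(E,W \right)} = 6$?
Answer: $- 54 i \sqrt{2} \approx - 76.368 i$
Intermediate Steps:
$A{\left(U,s \right)} = \sqrt{2} \sqrt{U}$ ($A{\left(U,s \right)} = \sqrt{2 U} = \sqrt{2} \sqrt{U}$)
$j{\left(P \right)} = - 4 P$
$- 9 x{\left(j{\left(\left(2 - 3\right) 3 \right)},A{\left(-1,0 \right)} \right)} S{\left(1,-6 \right)} = - 9 \sqrt{2} \sqrt{-1} \cdot 6 = - 9 \sqrt{2} i 6 = - 9 i \sqrt{2} \cdot 6 = - 54 i \sqrt{2}$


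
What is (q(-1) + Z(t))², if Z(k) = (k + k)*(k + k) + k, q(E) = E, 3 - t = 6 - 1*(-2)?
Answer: 8836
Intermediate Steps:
t = -5 (t = 3 - (6 - 1*(-2)) = 3 - (6 + 2) = 3 - 1*8 = 3 - 8 = -5)
Z(k) = k + 4*k² (Z(k) = (2*k)*(2*k) + k = 4*k² + k = k + 4*k²)
(q(-1) + Z(t))² = (-1 - 5*(1 + 4*(-5)))² = (-1 - 5*(1 - 20))² = (-1 - 5*(-19))² = (-1 + 95)² = 94² = 8836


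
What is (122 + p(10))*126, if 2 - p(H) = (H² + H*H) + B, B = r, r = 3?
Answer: -9954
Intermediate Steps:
B = 3
p(H) = -1 - 2*H² (p(H) = 2 - ((H² + H*H) + 3) = 2 - ((H² + H²) + 3) = 2 - (2*H² + 3) = 2 - (3 + 2*H²) = 2 + (-3 - 2*H²) = -1 - 2*H²)
(122 + p(10))*126 = (122 + (-1 - 2*10²))*126 = (122 + (-1 - 2*100))*126 = (122 + (-1 - 200))*126 = (122 - 201)*126 = -79*126 = -9954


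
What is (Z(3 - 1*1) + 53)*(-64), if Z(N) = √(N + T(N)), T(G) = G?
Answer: -3520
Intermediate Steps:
Z(N) = √2*√N (Z(N) = √(N + N) = √(2*N) = √2*√N)
(Z(3 - 1*1) + 53)*(-64) = (√2*√(3 - 1*1) + 53)*(-64) = (√2*√(3 - 1) + 53)*(-64) = (√2*√2 + 53)*(-64) = (2 + 53)*(-64) = 55*(-64) = -3520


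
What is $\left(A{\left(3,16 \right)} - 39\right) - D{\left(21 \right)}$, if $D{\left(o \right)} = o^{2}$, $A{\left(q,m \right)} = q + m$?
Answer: $-461$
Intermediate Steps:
$A{\left(q,m \right)} = m + q$
$\left(A{\left(3,16 \right)} - 39\right) - D{\left(21 \right)} = \left(\left(16 + 3\right) - 39\right) - 21^{2} = \left(19 - 39\right) - 441 = -20 - 441 = -461$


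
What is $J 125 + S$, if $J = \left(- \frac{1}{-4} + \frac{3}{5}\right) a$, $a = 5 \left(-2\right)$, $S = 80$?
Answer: $- \frac{1965}{2} \approx -982.5$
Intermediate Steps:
$a = -10$
$J = - \frac{17}{2}$ ($J = \left(- \frac{1}{-4} + \frac{3}{5}\right) \left(-10\right) = \left(\left(-1\right) \left(- \frac{1}{4}\right) + 3 \cdot \frac{1}{5}\right) \left(-10\right) = \left(\frac{1}{4} + \frac{3}{5}\right) \left(-10\right) = \frac{17}{20} \left(-10\right) = - \frac{17}{2} \approx -8.5$)
$J 125 + S = \left(- \frac{17}{2}\right) 125 + 80 = - \frac{2125}{2} + 80 = - \frac{1965}{2}$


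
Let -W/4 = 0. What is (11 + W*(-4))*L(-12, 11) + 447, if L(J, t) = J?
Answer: 315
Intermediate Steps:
W = 0 (W = -4*0 = 0)
(11 + W*(-4))*L(-12, 11) + 447 = (11 + 0*(-4))*(-12) + 447 = (11 + 0)*(-12) + 447 = 11*(-12) + 447 = -132 + 447 = 315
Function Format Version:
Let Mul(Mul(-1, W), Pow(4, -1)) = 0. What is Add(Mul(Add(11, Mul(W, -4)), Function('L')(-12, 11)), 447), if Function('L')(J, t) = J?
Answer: 315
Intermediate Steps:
W = 0 (W = Mul(-4, 0) = 0)
Add(Mul(Add(11, Mul(W, -4)), Function('L')(-12, 11)), 447) = Add(Mul(Add(11, Mul(0, -4)), -12), 447) = Add(Mul(Add(11, 0), -12), 447) = Add(Mul(11, -12), 447) = Add(-132, 447) = 315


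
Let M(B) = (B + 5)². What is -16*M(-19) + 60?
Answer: -3076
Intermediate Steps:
M(B) = (5 + B)²
-16*M(-19) + 60 = -16*(5 - 19)² + 60 = -16*(-14)² + 60 = -16*196 + 60 = -3136 + 60 = -3076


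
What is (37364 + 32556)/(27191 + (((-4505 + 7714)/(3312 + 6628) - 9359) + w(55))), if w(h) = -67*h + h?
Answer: 695004800/141171089 ≈ 4.9231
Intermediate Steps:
w(h) = -66*h
(37364 + 32556)/(27191 + (((-4505 + 7714)/(3312 + 6628) - 9359) + w(55))) = (37364 + 32556)/(27191 + (((-4505 + 7714)/(3312 + 6628) - 9359) - 66*55)) = 69920/(27191 + ((3209/9940 - 9359) - 3630)) = 69920/(27191 + (-93025251/9940 - 3630)) = 69920/(27191 - 129107451/9940) = 69920/(141171089/9940) = 69920*(9940/141171089) = 695004800/141171089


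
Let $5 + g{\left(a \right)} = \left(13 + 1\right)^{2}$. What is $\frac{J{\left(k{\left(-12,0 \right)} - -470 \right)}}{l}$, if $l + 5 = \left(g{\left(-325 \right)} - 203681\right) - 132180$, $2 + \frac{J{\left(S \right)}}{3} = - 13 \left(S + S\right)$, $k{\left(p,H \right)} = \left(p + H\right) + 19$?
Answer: $\frac{37212}{335675} \approx 0.11086$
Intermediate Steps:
$k{\left(p,H \right)} = 19 + H + p$ ($k{\left(p,H \right)} = \left(H + p\right) + 19 = 19 + H + p$)
$g{\left(a \right)} = 191$ ($g{\left(a \right)} = -5 + \left(13 + 1\right)^{2} = -5 + 14^{2} = -5 + 196 = 191$)
$J{\left(S \right)} = -6 - 78 S$ ($J{\left(S \right)} = -6 + 3 \left(- 13 \left(S + S\right)\right) = -6 + 3 \left(- 13 \cdot 2 S\right) = -6 + 3 \left(- 26 S\right) = -6 - 78 S$)
$l = -335675$ ($l = -5 + \left(\left(191 - 203681\right) - 132180\right) = -5 - 335670 = -335675$)
$\frac{J{\left(k{\left(-12,0 \right)} - -470 \right)}}{l} = \frac{-6 - 78 \left(\left(19 + 0 - 12\right) - -470\right)}{-335675} = \left(-6 - 78 \left(7 + 470\right)\right) \left(- \frac{1}{335675}\right) = \left(-6 - 37206\right) \left(- \frac{1}{335675}\right) = \left(-37212\right) \left(- \frac{1}{335675}\right) = \frac{37212}{335675}$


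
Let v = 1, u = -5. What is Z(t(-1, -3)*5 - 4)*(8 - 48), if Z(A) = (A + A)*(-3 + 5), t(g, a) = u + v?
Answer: 3840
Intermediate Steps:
t(g, a) = -4 (t(g, a) = -5 + 1 = -4)
Z(A) = 4*A (Z(A) = (2*A)*2 = 4*A)
Z(t(-1, -3)*5 - 4)*(8 - 48) = (4*(-4*5 - 4))*(8 - 48) = (4*(-20 - 4))*(-40) = (4*(-24))*(-40) = -96*(-40) = 3840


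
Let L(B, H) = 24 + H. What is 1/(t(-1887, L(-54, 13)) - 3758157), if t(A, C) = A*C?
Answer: -1/3827976 ≈ -2.6123e-7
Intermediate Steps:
1/(t(-1887, L(-54, 13)) - 3758157) = 1/(-1887*(24 + 13) - 3758157) = 1/(-1887*37 - 3758157) = 1/(-69819 - 3758157) = 1/(-3827976) = -1/3827976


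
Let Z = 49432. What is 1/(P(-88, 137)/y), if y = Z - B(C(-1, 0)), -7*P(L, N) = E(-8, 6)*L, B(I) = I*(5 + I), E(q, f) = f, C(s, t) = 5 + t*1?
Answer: 172837/264 ≈ 654.69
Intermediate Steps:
C(s, t) = 5 + t
P(L, N) = -6*L/7
y = 49382 (y = 49432 - (5 + 0)*(5 + (5 + 0)) = 49432 - 5*(5 + 5) = 49432 - 5*10 = 49432 - 1*50 = 49432 - 50 = 49382)
1/(P(-88, 137)/y) = 1/(-6/7*(-88)/49382) = 1/((528/7)*(1/49382)) = 1/(264/172837) = 172837/264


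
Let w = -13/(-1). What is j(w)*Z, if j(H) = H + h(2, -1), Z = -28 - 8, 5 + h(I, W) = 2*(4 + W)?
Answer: -504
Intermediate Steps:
h(I, W) = 3 + 2*W (h(I, W) = -5 + 2*(4 + W) = -5 + (8 + 2*W) = 3 + 2*W)
w = 13 (w = -13*(-1) = 13)
Z = -36
j(H) = 1 + H (j(H) = H + (3 + 2*(-1)) = H + (3 - 2) = H + 1 = 1 + H)
j(w)*Z = (1 + 13)*(-36) = 14*(-36) = -504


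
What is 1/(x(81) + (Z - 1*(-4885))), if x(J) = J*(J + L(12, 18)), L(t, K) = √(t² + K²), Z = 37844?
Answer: 8215/404405592 - 27*√13/134801864 ≈ 1.9592e-5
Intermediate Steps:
L(t, K) = √(K² + t²)
x(J) = J*(J + 6*√13) (x(J) = J*(J + √(18² + 12²)) = J*(J + √(324 + 144)) = J*(J + √468) = J*(J + 6*√13))
1/(x(81) + (Z - 1*(-4885))) = 1/(81*(81 + 6*√13) + (37844 - 1*(-4885))) = 1/((6561 + 486*√13) + (37844 + 4885)) = 1/((6561 + 486*√13) + 42729) = 1/(49290 + 486*√13)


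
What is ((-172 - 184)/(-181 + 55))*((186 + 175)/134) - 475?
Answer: -1972846/4221 ≈ -467.39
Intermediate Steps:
((-172 - 184)/(-181 + 55))*((186 + 175)/134) - 475 = (-356/(-126))*(361*(1/134)) - 475 = -356*(-1/126)*(361/134) - 475 = (178/63)*(361/134) - 475 = 32129/4221 - 475 = -1972846/4221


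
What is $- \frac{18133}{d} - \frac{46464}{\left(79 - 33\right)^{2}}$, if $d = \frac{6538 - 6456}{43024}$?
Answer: $- \frac{206351260040}{21689} \approx -9.5141 \cdot 10^{6}$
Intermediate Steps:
$d = \frac{41}{21512}$ ($d = 82 \cdot \frac{1}{43024} = \frac{41}{21512} \approx 0.0019059$)
$- \frac{18133}{d} - \frac{46464}{\left(79 - 33\right)^{2}} = - \frac{18133}{\frac{41}{21512}} - \frac{46464}{\left(79 - 33\right)^{2}} = \left(-18133\right) \frac{21512}{41} - \frac{46464}{46^{2}} = - \frac{390077096}{41} - \frac{46464}{2116} = - \frac{390077096}{41} - \frac{11616}{529} = - \frac{206351260040}{21689}$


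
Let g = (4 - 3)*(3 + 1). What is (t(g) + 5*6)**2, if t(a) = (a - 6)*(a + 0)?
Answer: 484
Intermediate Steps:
g = 4 (g = 1*4 = 4)
t(a) = a*(-6 + a) (t(a) = (-6 + a)*a = a*(-6 + a))
(t(g) + 5*6)**2 = (4*(-6 + 4) + 5*6)**2 = (4*(-2) + 30)**2 = (-8 + 30)**2 = 22**2 = 484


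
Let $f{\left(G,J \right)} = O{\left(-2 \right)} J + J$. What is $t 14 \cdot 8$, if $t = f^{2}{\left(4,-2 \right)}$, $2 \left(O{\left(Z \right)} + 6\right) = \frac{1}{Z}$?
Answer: $12348$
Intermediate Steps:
$O{\left(Z \right)} = -6 + \frac{1}{2 Z}$
$f{\left(G,J \right)} = - \frac{21 J}{4}$ ($f{\left(G,J \right)} = \left(-6 + \frac{1}{2 \left(-2\right)}\right) J + J = \left(-6 + \frac{1}{2} \left(- \frac{1}{2}\right)\right) J + J = \left(-6 - \frac{1}{4}\right) J + J = - \frac{25 J}{4} + J = - \frac{21 J}{4}$)
$t = \frac{441}{4}$ ($t = \left(\left(- \frac{21}{4}\right) \left(-2\right)\right)^{2} = \left(\frac{21}{2}\right)^{2} = \frac{441}{4} \approx 110.25$)
$t 14 \cdot 8 = \frac{441}{4} \cdot 14 \cdot 8 = \frac{3087}{2} \cdot 8 = 12348$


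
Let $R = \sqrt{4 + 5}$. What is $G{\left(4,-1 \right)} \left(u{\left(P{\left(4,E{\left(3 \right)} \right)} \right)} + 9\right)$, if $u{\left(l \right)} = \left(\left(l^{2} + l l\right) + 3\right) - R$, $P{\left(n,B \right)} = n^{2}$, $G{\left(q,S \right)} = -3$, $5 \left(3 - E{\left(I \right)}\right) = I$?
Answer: $-1563$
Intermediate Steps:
$E{\left(I \right)} = 3 - \frac{I}{5}$
$R = 3$ ($R = \sqrt{9} = 3$)
$u{\left(l \right)} = 2 l^{2}$ ($u{\left(l \right)} = \left(\left(l^{2} + l l\right) + 3\right) - 3 = \left(\left(l^{2} + l^{2}\right) + 3\right) - 3 = \left(2 l^{2} + 3\right) - 3 = \left(3 + 2 l^{2}\right) - 3 = 2 l^{2}$)
$G{\left(4,-1 \right)} \left(u{\left(P{\left(4,E{\left(3 \right)} \right)} \right)} + 9\right) = - 3 \left(2 \left(4^{2}\right)^{2} + 9\right) = - 3 \left(2 \cdot 16^{2} + 9\right) = - 3 \left(2 \cdot 256 + 9\right) = - 3 \left(512 + 9\right) = \left(-3\right) 521 = -1563$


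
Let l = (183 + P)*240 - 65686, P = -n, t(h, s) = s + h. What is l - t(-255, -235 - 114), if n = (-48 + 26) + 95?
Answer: -38682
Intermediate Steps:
t(h, s) = h + s
n = 73 (n = -22 + 95 = 73)
P = -73 (P = -1*73 = -73)
l = -39286 (l = (183 - 73)*240 - 65686 = 110*240 - 65686 = 26400 - 65686 = -39286)
l - t(-255, -235 - 114) = -39286 - (-255 + (-235 - 114)) = -39286 - (-255 - 349) = -39286 - 1*(-604) = -39286 + 604 = -38682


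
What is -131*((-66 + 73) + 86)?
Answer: -12183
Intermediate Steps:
-131*((-66 + 73) + 86) = -131*(7 + 86) = -131*93 = -12183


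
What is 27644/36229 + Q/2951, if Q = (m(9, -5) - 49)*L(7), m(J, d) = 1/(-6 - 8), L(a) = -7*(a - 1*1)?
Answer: 156245413/106911779 ≈ 1.4614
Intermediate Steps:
L(a) = 7 - 7*a (L(a) = -7*(a - 1) = -7*(-1 + a) = 7 - 7*a)
m(J, d) = -1/14 (m(J, d) = 1/(-14) = -1/14)
Q = 2061 (Q = (-1/14 - 49)*(7 - 7*7) = -687*(7 - 49)/14 = -687/14*(-42) = 2061)
27644/36229 + Q/2951 = 27644/36229 + 2061/2951 = 156245413/106911779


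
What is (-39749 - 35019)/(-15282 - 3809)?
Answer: 74768/19091 ≈ 3.9164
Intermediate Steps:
(-39749 - 35019)/(-15282 - 3809) = -74768/(-19091) = -74768*(-1/19091) = 74768/19091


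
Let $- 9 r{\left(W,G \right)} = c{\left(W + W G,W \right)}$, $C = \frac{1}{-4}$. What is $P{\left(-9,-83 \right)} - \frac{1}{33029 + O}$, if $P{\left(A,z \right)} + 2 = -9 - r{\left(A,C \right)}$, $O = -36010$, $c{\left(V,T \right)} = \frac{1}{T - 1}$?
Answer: $- \frac{2954081}{268290} \approx -11.011$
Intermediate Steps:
$c{\left(V,T \right)} = \frac{1}{-1 + T}$
$C = - \frac{1}{4} \approx -0.25$
$r{\left(W,G \right)} = - \frac{1}{9 \left(-1 + W\right)}$
$P{\left(A,z \right)} = -11 + \frac{1}{-9 + 9 A}$ ($P{\left(A,z \right)} = -2 - \left(9 - \frac{1}{-9 + 9 A}\right) = -11 + \frac{1}{-9 + 9 A}$)
$P{\left(-9,-83 \right)} - \frac{1}{33029 + O} = \frac{100 - -891}{9 \left(-1 - 9\right)} - \frac{1}{33029 - 36010} = \frac{100 + 891}{9 \left(-10\right)} - \frac{1}{-2981} = \frac{1}{9} \left(- \frac{1}{10}\right) 991 - - \frac{1}{2981} = - \frac{991}{90} + \frac{1}{2981} = - \frac{2954081}{268290}$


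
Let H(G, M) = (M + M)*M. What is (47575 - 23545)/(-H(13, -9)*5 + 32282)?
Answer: 12015/15736 ≈ 0.76354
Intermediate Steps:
H(G, M) = 2*M² (H(G, M) = (2*M)*M = 2*M²)
(47575 - 23545)/(-H(13, -9)*5 + 32282) = (47575 - 23545)/(-2*(-9)²*5 + 32282) = 24030/(-2*81*5 + 32282) = 24030/(-162*5 + 32282) = 24030/(-1*810 + 32282) = 24030/(-810 + 32282) = 24030/31472 = 24030*(1/31472) = 12015/15736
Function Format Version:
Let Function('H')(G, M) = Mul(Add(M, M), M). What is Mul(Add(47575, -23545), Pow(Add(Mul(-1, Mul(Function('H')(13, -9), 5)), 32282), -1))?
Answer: Rational(12015, 15736) ≈ 0.76354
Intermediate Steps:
Function('H')(G, M) = Mul(2, Pow(M, 2)) (Function('H')(G, M) = Mul(Mul(2, M), M) = Mul(2, Pow(M, 2)))
Mul(Add(47575, -23545), Pow(Add(Mul(-1, Mul(Function('H')(13, -9), 5)), 32282), -1)) = Mul(Add(47575, -23545), Pow(Add(Mul(-1, Mul(Mul(2, Pow(-9, 2)), 5)), 32282), -1)) = Mul(24030, Pow(Add(Mul(-1, Mul(Mul(2, 81), 5)), 32282), -1)) = Mul(24030, Pow(Add(Mul(-1, Mul(162, 5)), 32282), -1)) = Mul(24030, Pow(Add(Mul(-1, 810), 32282), -1)) = Mul(24030, Pow(Add(-810, 32282), -1)) = Mul(24030, Pow(31472, -1)) = Mul(24030, Rational(1, 31472)) = Rational(12015, 15736)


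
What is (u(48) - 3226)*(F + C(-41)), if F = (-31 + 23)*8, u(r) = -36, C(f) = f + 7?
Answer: 319676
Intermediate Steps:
C(f) = 7 + f
F = -64 (F = -8*8 = -64)
(u(48) - 3226)*(F + C(-41)) = (-36 - 3226)*(-64 + (7 - 41)) = -3262*(-64 - 34) = -3262*(-98) = 319676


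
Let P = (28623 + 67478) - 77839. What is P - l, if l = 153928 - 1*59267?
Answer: -76399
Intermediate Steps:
l = 94661 (l = 153928 - 59267 = 94661)
P = 18262 (P = 96101 - 77839 = 18262)
P - l = 18262 - 1*94661 = 18262 - 94661 = -76399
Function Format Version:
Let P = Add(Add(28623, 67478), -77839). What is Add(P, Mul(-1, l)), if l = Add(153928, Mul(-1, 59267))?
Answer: -76399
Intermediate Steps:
l = 94661 (l = Add(153928, -59267) = 94661)
P = 18262 (P = Add(96101, -77839) = 18262)
Add(P, Mul(-1, l)) = Add(18262, Mul(-1, 94661)) = Add(18262, -94661) = -76399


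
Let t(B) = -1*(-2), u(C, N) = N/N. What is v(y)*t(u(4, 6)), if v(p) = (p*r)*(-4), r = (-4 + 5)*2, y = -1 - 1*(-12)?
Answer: -176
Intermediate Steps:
u(C, N) = 1
y = 11 (y = -1 + 12 = 11)
r = 2 (r = 1*2 = 2)
v(p) = -8*p (v(p) = (p*2)*(-4) = (2*p)*(-4) = -8*p)
t(B) = 2
v(y)*t(u(4, 6)) = -8*11*2 = -88*2 = -176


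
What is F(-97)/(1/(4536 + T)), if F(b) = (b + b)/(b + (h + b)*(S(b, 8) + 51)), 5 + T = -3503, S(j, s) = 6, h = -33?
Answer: 199432/7507 ≈ 26.566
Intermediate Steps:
T = -3508 (T = -5 - 3503 = -3508)
F(b) = 2*b/(-1881 + 58*b) (F(b) = (b + b)/(b + (-33 + b)*(6 + 51)) = (2*b)/(b + (-33 + b)*57) = (2*b)/(b + (-1881 + 57*b)) = (2*b)/(-1881 + 58*b) = 2*b/(-1881 + 58*b))
F(-97)/(1/(4536 + T)) = (2*(-97)/(-1881 + 58*(-97)))/(1/(4536 - 3508)) = (2*(-97)/(-1881 - 5626))/(1/1028) = (2*(-97)/(-7507))/(1/1028) = (2*(-97)*(-1/7507))*1028 = (194/7507)*1028 = 199432/7507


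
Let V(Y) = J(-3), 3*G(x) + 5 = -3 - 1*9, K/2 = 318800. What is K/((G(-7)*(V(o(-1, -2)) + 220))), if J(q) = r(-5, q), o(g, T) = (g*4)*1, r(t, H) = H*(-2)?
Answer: -956400/1921 ≈ -497.87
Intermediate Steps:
r(t, H) = -2*H
o(g, T) = 4*g (o(g, T) = (4*g)*1 = 4*g)
K = 637600 (K = 2*318800 = 637600)
J(q) = -2*q
G(x) = -17/3 (G(x) = -5/3 + (-3 - 1*9)/3 = -5/3 + (-3 - 9)/3 = -5/3 + (⅓)*(-12) = -5/3 - 4 = -17/3)
V(Y) = 6 (V(Y) = -2*(-3) = 6)
K/((G(-7)*(V(o(-1, -2)) + 220))) = 637600/((-17*(6 + 220)/3)) = 637600/((-17/3*226)) = 637600/(-3842/3) = 637600*(-3/3842) = -956400/1921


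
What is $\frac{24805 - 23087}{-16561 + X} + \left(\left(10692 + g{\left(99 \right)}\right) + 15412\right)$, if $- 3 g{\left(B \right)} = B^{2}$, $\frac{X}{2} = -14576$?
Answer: $\frac{1043946063}{45713} \approx 22837.0$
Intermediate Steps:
$X = -29152$ ($X = 2 \left(-14576\right) = -29152$)
$g{\left(B \right)} = - \frac{B^{2}}{3}$
$\frac{24805 - 23087}{-16561 + X} + \left(\left(10692 + g{\left(99 \right)}\right) + 15412\right) = \frac{24805 - 23087}{-16561 - 29152} + \left(\left(10692 - \frac{99^{2}}{3}\right) + 15412\right) = \frac{1718}{-45713} + \left(\left(10692 - 3267\right) + 15412\right) = 1718 \left(- \frac{1}{45713}\right) + \left(\left(10692 - 3267\right) + 15412\right) = - \frac{1718}{45713} + \left(7425 + 15412\right) = - \frac{1718}{45713} + 22837 = \frac{1043946063}{45713}$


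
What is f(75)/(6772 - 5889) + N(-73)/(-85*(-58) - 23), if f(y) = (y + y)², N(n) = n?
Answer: 110343041/4332881 ≈ 25.466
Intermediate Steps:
f(y) = 4*y² (f(y) = (2*y)² = 4*y²)
f(75)/(6772 - 5889) + N(-73)/(-85*(-58) - 23) = (4*75²)/(6772 - 5889) - 73/(-85*(-58) - 23) = (4*5625)/883 - 73/(4930 - 23) = 22500*(1/883) - 73/4907 = 22500/883 - 73*1/4907 = 22500/883 - 73/4907 = 110343041/4332881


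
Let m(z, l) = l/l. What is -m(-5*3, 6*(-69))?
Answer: -1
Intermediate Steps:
m(z, l) = 1
-m(-5*3, 6*(-69)) = -1*1 = -1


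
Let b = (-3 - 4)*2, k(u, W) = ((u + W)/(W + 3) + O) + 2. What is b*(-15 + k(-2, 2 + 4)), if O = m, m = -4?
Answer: 2086/9 ≈ 231.78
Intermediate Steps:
O = -4
k(u, W) = -2 + (W + u)/(3 + W) (k(u, W) = ((u + W)/(W + 3) - 4) + 2 = ((W + u)/(3 + W) - 4) + 2 = (-4 + (W + u)/(3 + W)) + 2 = -2 + (W + u)/(3 + W))
b = -14 (b = -7*2 = -14)
b*(-15 + k(-2, 2 + 4)) = -14*(-15 + (-6 - 2 - (2 + 4))/(3 + (2 + 4))) = -14*(-15 + (-6 - 2 - 1*6)/(3 + 6)) = -14*(-15 + (-6 - 2 - 6)/9) = -14*(-15 + (⅑)*(-14)) = -14*(-15 - 14/9) = -14*(-149/9) = 2086/9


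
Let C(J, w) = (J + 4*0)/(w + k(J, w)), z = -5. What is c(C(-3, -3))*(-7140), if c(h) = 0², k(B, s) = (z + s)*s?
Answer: 0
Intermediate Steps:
k(B, s) = s*(-5 + s) (k(B, s) = (-5 + s)*s = s*(-5 + s))
C(J, w) = J/(w + w*(-5 + w)) (C(J, w) = (J + 4*0)/(w + w*(-5 + w)) = (J + 0)/(w + w*(-5 + w)) = J/(w + w*(-5 + w)))
c(h) = 0
c(C(-3, -3))*(-7140) = 0*(-7140) = 0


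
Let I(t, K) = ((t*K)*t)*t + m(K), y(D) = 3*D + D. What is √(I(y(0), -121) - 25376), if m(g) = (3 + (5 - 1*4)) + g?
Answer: I*√25493 ≈ 159.67*I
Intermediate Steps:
y(D) = 4*D
m(g) = 4 + g (m(g) = (3 + (5 - 4)) + g = (3 + 1) + g = 4 + g)
I(t, K) = 4 + K + K*t³ (I(t, K) = ((t*K)*t)*t + (4 + K) = ((K*t)*t)*t + (4 + K) = (K*t²)*t + (4 + K) = K*t³ + (4 + K) = 4 + K + K*t³)
√(I(y(0), -121) - 25376) = √((4 - 121 - 121*(4*0)³) - 25376) = √((4 - 121 - 121*0³) - 25376) = √((4 - 121 - 121*0) - 25376) = √((4 - 121 + 0) - 25376) = √(-117 - 25376) = √(-25493) = I*√25493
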